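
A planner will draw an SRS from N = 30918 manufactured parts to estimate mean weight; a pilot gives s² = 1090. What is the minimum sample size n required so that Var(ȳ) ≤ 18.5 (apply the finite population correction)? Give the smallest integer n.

Without fpc, n₀ = s²/D = 1090/18.5 = 58.9189.
With fpc, (1 − n/N)·s²/n ≤ D requires n ≥ n₀/(1 + n₀/N) = 58.9189/(1 + 58.9189/30918) = 58.8068.
Rounding up, n = 59.

59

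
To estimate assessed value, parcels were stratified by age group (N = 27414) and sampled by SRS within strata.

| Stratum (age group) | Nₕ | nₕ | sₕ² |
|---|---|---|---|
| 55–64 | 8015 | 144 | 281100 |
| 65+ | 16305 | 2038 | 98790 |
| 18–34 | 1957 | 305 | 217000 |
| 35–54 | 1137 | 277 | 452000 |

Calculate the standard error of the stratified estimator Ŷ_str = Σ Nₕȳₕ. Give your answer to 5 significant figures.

Var(Ŷ_str) = Σₕ Nₕ²(1 − fₕ)sₕ²/nₕ.
55–64: 8015²·(1 − 144/8015)·281100/144 = 1.2314926 × 10^11.
65+: 16305²·(1 − 2038/16305)·98790/2038 = 1.1276187 × 10^10.
18–34: 1957²·(1 − 305/1957)·217000/305 = 2.3001744 × 10^9.
35–54: 1137²·(1 − 277/1137)·452000/277 = 1.5955763 × 10^9.
Sum = 1.383212 × 10^11.
SE = √(1.383212 × 10^11) = 371920.

371920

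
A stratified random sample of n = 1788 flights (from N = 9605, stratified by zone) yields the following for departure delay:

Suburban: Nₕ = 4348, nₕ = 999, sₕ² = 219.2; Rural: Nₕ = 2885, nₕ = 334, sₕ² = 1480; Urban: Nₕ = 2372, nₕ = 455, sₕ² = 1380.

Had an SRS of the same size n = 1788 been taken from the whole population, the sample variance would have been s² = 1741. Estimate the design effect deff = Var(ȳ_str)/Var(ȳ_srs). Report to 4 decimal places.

0.6784

Var(ȳ_str) = Σ Wₕ²(1−fₕ)sₕ²/nₕ with Wₕ = Nₕ/9605:
  Suburban: (4348/9605)²·(1−999/4348)·219.2/999 = 0.034632593
  Rural: (2885/9605)²·(1−334/2885)·1480/334 = 0.35348972
  Urban: (2372/9605)²·(1−455/2372)·1380/455 = 0.14948918
  → Var(ȳ_str) = 0.53761149.
Var(ȳ_srs) = (1 − 1788/9605)·1741/1788 = 0.79245389.
deff = 0.53761149 / 0.79245389 = 0.6784.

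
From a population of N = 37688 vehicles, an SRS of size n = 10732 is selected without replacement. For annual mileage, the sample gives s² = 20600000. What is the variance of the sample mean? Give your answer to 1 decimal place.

1372.9

Under SRS without replacement, Var(ȳ) = (1 − f)·s²/n with f = n/N = 10732/37688 = 0.28475907.
Var(ȳ) = (1 − 0.28475907)·20600000/10732 = 0.71524093·1919.4931 = 1372.9.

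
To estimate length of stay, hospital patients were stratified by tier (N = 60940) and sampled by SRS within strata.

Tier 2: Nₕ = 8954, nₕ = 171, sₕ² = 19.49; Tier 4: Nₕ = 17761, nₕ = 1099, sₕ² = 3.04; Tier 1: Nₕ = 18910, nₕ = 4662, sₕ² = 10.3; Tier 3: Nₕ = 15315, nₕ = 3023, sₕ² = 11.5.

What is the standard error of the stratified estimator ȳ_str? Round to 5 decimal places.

Var(ȳ_str) = Σₕ Wₕ²(1 − fₕ)sₕ²/nₕ with Wₕ = Nₕ/N, N = 60940.
Tier 2: Wₕ = 0.14693141; term = 0.14693141²·(1 − 0.01909761)·19.49/171 = 0.0024136306.
Tier 4: Wₕ = 0.29145061; term = 0.29145061²·(1 − 0.06187715)·3.04/1099 = 2.2042738 × 10^-4.
Tier 1: Wₕ = 0.31030522; term = 0.31030522²·(1 − 0.24653622)·10.3/4662 = 1.6028965 × 10^-4.
Tier 3: Wₕ = 0.25131277; term = 0.25131277²·(1 − 0.19738818)·11.5/3023 = 1.9283877 × 10^-4.
Sum = 0.0029871864.
SE = √(0.0029871864) = 0.05466.

0.05466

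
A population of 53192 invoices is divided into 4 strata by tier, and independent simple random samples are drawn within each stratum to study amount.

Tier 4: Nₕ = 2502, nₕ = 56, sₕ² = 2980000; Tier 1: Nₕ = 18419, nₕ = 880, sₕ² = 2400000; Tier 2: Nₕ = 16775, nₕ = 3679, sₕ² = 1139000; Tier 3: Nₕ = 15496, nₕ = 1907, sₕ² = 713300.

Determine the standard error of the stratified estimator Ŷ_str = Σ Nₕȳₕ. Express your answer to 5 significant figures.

Var(Ŷ_str) = Σₕ Nₕ²(1 − fₕ)sₕ²/nₕ.
Tier 4: 2502²·(1 − 56/2502)·2980000/56 = 3.2566568 × 10^11.
Tier 1: 18419²·(1 − 880/18419)·2400000/880 = 8.8104775 × 10^11.
Tier 2: 16775²·(1 − 3679/16775)·1139000/3679 = 6.8013501 × 10^10.
Tier 3: 15496²·(1 − 1907/15496)·713300/1907 = 7.8764158 × 10^10.
Sum = 1.3534911 × 10^12.
SE = √(1.3534911 × 10^12) = 1.1634 × 10^6.

1.1634 × 10^6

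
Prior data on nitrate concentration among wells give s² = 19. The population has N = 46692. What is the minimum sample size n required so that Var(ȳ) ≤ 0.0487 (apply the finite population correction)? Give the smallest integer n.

Without fpc, n₀ = s²/D = 19/0.0487 = 390.1437.
With fpc, (1 − n/N)·s²/n ≤ D requires n ≥ n₀/(1 + n₀/N) = 390.1437/(1 + 390.1437/46692) = 386.9108.
Rounding up, n = 387.

387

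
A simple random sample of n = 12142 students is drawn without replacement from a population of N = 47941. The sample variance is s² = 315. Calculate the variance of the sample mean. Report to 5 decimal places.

0.01937

Under SRS without replacement, Var(ȳ) = (1 − f)·s²/n with f = n/N = 12142/47941 = 0.25326964.
Var(ȳ) = (1 − 0.25326964)·315/12142 = 0.74673036·0.025943008 = 0.019372431.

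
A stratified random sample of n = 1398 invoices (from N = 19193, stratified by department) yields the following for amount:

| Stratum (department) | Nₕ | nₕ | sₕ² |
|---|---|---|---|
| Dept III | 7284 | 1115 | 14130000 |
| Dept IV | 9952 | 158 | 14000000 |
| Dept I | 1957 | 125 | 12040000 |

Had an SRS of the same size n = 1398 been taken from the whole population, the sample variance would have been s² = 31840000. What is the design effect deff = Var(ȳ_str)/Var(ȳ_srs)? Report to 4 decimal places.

1.2279

Var(ȳ_str) = Σ Wₕ²(1−fₕ)sₕ²/nₕ with Wₕ = Nₕ/19193:
  Dept III: (7284/19193)²·(1−1115/7284)·14130000/1115 = 1545.8462
  Dept IV: (9952/19193)²·(1−158/9952)·14000000/158 = 23445.294
  Dept I: (1957/19193)²·(1−125/1957)·12040000/125 = 937.44769
  → Var(ȳ_str) = 25928.588.
Var(ȳ_srs) = (1 − 1398/19193)·31840000/1398 = 21116.455.
deff = 25928.588 / 21116.455 = 1.2279.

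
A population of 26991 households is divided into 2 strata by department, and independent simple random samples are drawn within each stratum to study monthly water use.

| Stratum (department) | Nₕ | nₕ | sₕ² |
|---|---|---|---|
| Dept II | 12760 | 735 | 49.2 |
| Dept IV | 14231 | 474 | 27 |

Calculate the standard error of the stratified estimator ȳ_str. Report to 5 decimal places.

0.17148

Var(ȳ_str) = Σₕ Wₕ²(1 − fₕ)sₕ²/nₕ with Wₕ = Nₕ/N, N = 26991.
Dept II: Wₕ = 0.47275018; term = 0.47275018²·(1 − 0.05760188)·49.2/735 = 0.014098586.
Dept IV: Wₕ = 0.52724982; term = 0.52724982²·(1 − 0.03330757)·27/474 = 0.015307583.
Sum = 0.029406169.
SE = √(0.029406169) = 0.17148.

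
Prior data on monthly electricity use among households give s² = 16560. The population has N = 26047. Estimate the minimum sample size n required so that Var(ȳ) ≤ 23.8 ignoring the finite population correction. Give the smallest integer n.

Without fpc, n₀ = s²/D = 16560/23.8 = 695.7983.
Rounding up, n = 696.

696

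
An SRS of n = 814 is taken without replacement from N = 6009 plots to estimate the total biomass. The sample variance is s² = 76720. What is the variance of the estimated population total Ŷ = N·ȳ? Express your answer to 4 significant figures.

2.942 × 10^9

Var(Ŷ) = N²·Var(ȳ) = N²·(1 − n/N)·s²/n.
f = 814/6009 = 0.13546347; Var(ȳ) = 0.86453653·76720/814 = 81.483099.
Var(Ŷ) = 6009² · 81.483099 = 2.9421983 × 10^9.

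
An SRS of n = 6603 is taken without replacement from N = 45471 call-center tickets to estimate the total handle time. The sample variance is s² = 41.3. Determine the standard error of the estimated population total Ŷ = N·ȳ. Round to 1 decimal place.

3324.8

Var(Ŷ) = N²·Var(ȳ) = N²·(1 − n/N)·s²/n.
f = 6603/45471 = 0.14521343; Var(ȳ) = 0.85478657·41.3/6603 = 0.0053464615.
Var(Ŷ) = 45471² · 0.0053464615 = 1.1054407 × 10^7.
SE(Ŷ) = √(1.1054407 × 10^7) = 3324.8.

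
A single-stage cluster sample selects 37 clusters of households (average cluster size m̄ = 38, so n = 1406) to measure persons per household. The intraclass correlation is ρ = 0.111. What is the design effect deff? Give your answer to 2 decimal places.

deff = 1 + (38 − 1)·0.111 = 1 + 4.107 = 5.107.

5.11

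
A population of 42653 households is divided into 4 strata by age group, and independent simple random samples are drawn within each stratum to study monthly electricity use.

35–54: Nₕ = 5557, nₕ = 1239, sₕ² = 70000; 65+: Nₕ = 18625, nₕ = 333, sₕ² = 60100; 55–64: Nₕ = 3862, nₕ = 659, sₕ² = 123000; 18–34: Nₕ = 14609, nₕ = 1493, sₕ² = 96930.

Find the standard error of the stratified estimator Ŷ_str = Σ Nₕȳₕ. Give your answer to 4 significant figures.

Var(Ŷ_str) = Σₕ Nₕ²(1 − fₕ)sₕ²/nₕ.
35–54: 5557²·(1 − 1239/5557)·70000/1239 = 1.3556568 × 10^9.
65+: 18625²·(1 − 333/18625)·60100/333 = 6.1487624 × 10^10.
55–64: 3862²·(1 − 659/3862)·123000/659 = 2.3088138 × 10^9.
18–34: 14609²·(1 − 1493/14609)·96930/1493 = 1.2439998 × 10^10.
Sum = 7.7592093 × 10^10.
SE = √(7.7592093 × 10^10) = 278600.

278600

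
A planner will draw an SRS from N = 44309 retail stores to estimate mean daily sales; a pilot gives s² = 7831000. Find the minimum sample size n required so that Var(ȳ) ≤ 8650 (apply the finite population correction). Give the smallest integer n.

888

Without fpc, n₀ = s²/D = 7831000/8650 = 905.3179.
With fpc, (1 − n/N)·s²/n ≤ D requires n ≥ n₀/(1 + n₀/N) = 905.3179/(1 + 905.3179/44309) = 887.1909.
Rounding up, n = 888.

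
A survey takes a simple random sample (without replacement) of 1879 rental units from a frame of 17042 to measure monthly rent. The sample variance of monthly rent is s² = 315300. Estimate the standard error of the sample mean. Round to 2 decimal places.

12.22

Under SRS without replacement, Var(ȳ) = (1 − f)·s²/n with f = n/N = 1879/17042 = 0.11025701.
Var(ȳ) = (1 − 0.11025701)·315300/1879 = 0.88974299·167.80202 = 149.30067.
SE(ȳ) = √(149.30067) = 12.22.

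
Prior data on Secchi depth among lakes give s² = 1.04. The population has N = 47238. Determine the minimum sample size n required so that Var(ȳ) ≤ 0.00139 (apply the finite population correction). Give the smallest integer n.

Without fpc, n₀ = s²/D = 1.04/0.00139 = 748.2014.
With fpc, (1 − n/N)·s²/n ≤ D requires n ≥ n₀/(1 + n₀/N) = 748.2014/(1 + 748.2014/47238) = 736.5354.
Rounding up, n = 737.

737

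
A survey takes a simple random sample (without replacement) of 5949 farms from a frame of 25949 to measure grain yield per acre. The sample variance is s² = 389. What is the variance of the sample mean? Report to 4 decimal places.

0.0504

Under SRS without replacement, Var(ȳ) = (1 − f)·s²/n with f = n/N = 5949/25949 = 0.22925739.
Var(ȳ) = (1 − 0.22925739)·389/5949 = 0.77074261·0.065389141 = 0.050398197.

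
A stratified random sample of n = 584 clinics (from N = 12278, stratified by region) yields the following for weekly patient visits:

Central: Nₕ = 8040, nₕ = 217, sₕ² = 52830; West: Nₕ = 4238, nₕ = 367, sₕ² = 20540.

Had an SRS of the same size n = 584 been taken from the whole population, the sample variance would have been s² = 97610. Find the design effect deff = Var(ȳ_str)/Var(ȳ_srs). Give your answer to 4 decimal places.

Var(ȳ_str) = Σ Wₕ²(1−fₕ)sₕ²/nₕ with Wₕ = Nₕ/12278:
  Central: (8040/12278)²·(1−217/8040)·52830/217 = 101.57691
  West: (4238/12278)²·(1−367/4238)·20540/367 = 6.0906444
  → Var(ȳ_str) = 107.66755.
Var(ȳ_srs) = (1 − 584/12278)·97610/584 = 159.19042.
deff = 107.66755 / 159.19042 = 0.6763.

0.6763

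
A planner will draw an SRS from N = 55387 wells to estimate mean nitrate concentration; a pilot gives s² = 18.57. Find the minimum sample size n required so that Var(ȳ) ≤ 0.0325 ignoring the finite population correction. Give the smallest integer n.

Without fpc, n₀ = s²/D = 18.57/0.0325 = 571.3846.
Rounding up, n = 572.

572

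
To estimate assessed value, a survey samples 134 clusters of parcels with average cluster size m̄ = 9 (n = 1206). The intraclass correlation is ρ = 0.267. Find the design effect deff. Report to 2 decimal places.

3.14

deff = 1 + (9 − 1)·0.267 = 1 + 2.136 = 3.136.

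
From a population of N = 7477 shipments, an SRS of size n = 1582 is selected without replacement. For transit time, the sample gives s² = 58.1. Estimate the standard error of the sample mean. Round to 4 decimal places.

Under SRS without replacement, Var(ȳ) = (1 − f)·s²/n with f = n/N = 1582/7477 = 0.21158219.
Var(ȳ) = (1 − 0.21158219)·58.1/1582 = 0.78841781·0.036725664 = 0.028955168.
SE(ȳ) = √(0.028955168) = 0.1702.

0.1702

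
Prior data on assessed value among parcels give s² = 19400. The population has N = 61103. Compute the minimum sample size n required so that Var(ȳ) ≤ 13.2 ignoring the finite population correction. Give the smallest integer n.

1470

Without fpc, n₀ = s²/D = 19400/13.2 = 1469.6970.
Rounding up, n = 1470.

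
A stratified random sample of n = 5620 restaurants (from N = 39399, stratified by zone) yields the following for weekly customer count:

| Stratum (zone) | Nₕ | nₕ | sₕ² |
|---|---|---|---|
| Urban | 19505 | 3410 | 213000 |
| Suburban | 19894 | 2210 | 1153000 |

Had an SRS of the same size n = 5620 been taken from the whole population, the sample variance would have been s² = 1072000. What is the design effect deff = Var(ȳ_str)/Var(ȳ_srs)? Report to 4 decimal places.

0.8003

Var(ȳ_str) = Σ Wₕ²(1−fₕ)sₕ²/nₕ with Wₕ = Nₕ/39399:
  Urban: (19505/39399)²·(1−3410/19505)·213000/3410 = 12.632571
  Suburban: (19894/39399)²·(1−2210/19894)·1153000/2210 = 118.24132
  → Var(ȳ_str) = 130.87389.
Var(ȳ_srs) = (1 − 5620/39399)·1072000/5620 = 163.53852.
deff = 130.87389 / 163.53852 = 0.8003.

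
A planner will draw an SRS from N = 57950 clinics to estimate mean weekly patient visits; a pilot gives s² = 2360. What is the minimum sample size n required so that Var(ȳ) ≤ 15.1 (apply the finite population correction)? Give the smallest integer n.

156

Without fpc, n₀ = s²/D = 2360/15.1 = 156.2914.
With fpc, (1 − n/N)·s²/n ≤ D requires n ≥ n₀/(1 + n₀/N) = 156.2914/(1 + 156.2914/57950) = 155.8710.
Rounding up, n = 156.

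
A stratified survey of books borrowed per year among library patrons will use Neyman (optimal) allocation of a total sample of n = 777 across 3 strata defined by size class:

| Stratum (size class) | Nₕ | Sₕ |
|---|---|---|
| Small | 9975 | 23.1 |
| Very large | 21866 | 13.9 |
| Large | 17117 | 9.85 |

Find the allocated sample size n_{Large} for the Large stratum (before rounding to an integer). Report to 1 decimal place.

Neyman allocation: nₕ = n·NₕSₕ / Σⱼ NⱼSⱼ.
Σ NⱼSⱼ = 9975·23.1 + 21866·13.9 + 17117·9.85 = 702962.35.
n_{Large} = 777·17117·9.85 / 702962.35 = 186.4.

186.4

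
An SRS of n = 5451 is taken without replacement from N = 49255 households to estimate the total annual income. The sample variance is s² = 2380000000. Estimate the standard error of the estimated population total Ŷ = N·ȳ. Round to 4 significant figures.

Var(Ŷ) = N²·Var(ȳ) = N²·(1 − n/N)·s²/n.
f = 5451/49255 = 0.11066897; Var(ȳ) = 0.88933103·2380000000/5451 = 388297.17.
Var(Ŷ) = 49255² · 388297.17 = 9.420303 × 10^14.
SE(Ŷ) = √(9.420303 × 10^14) = 3.069 × 10^7.

3.069 × 10^7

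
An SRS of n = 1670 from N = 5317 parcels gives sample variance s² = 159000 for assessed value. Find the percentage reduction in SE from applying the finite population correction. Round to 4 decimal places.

f = n/N = 1670/5317 = 0.31408689.
SE_no-fpc = √(s²/n) = 9.7575397; SE_fpc = √((1−f)s²/n) = 8.0811818.
Ratio = √(1−f) = 0.82819871. Reduction = 100·(1 − 0.82819871) = 17.1801%.

17.1801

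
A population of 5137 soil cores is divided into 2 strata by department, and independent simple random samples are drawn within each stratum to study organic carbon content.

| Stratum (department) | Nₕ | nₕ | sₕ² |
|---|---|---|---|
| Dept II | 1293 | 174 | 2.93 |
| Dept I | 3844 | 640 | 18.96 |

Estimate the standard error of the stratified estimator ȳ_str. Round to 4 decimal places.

0.1214

Var(ȳ_str) = Σₕ Wₕ²(1 − fₕ)sₕ²/nₕ with Wₕ = Nₕ/N, N = 5137.
Dept II: Wₕ = 0.25170333; term = 0.25170333²·(1 − 0.13457077)·2.93/174 = 9.2326815 × 10^-4.
Dept I: Wₕ = 0.74829667; term = 0.74829667²·(1 − 0.16649324)·18.96/640 = 0.013826591.
Sum = 0.014749859.
SE = √(0.014749859) = 0.1214.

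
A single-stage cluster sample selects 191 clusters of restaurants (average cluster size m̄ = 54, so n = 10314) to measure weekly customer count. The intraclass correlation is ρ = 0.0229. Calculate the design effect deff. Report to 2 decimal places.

deff = 1 + (54 − 1)·0.0229 = 1 + 1.2137 = 2.2137.

2.21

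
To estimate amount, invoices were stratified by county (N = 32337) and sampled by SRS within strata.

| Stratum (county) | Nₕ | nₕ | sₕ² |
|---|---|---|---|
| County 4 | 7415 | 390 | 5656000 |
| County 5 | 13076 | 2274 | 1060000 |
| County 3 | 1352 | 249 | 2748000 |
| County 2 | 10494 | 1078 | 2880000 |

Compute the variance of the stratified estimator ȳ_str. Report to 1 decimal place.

Var(ȳ_str) = Σₕ Wₕ²(1 − fₕ)sₕ²/nₕ with Wₕ = Nₕ/N, N = 32337.
County 4: Wₕ = 0.22930389; term = 0.22930389²·(1 − 0.05259609)·5656000/390 = 722.44173.
County 5: Wₕ = 0.40436652; term = 0.40436652²·(1 − 0.17390639)·1060000/2274 = 62.964395.
County 3: Wₕ = 0.04180969; term = 0.04180969²·(1 − 0.18417160)·2748000/249 = 15.738746.
County 2: Wₕ = 0.32451990; term = 0.32451990²·(1 − 0.10272537)·2880000/1078 = 252.45373.
Sum = 1053.5986.

1053.6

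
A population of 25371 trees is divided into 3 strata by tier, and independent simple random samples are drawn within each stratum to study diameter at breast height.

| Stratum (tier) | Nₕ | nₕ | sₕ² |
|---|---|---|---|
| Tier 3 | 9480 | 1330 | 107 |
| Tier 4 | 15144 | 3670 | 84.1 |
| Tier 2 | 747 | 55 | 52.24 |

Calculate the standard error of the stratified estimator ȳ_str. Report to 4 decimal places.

0.1289

Var(ȳ_str) = Σₕ Wₕ²(1 − fₕ)sₕ²/nₕ with Wₕ = Nₕ/N, N = 25371.
Tier 3: Wₕ = 0.37365496; term = 0.37365496²·(1 − 0.14029536)·107/1330 = 0.0096565704.
Tier 4: Wₕ = 0.59690197; term = 0.59690197²·(1 − 0.24234020)·84.1/3670 = 0.0061860042.
Tier 2: Wₕ = 0.02944306; term = 0.02944306²·(1 − 0.07362784)·52.24/55 = 7.6276719 × 10^-4.
Sum = 0.016605342.
SE = √(0.016605342) = 0.1289.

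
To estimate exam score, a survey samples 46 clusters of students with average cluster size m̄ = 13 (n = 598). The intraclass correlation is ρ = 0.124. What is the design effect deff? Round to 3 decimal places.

2.488

deff = 1 + (13 − 1)·0.124 = 1 + 1.488 = 2.488.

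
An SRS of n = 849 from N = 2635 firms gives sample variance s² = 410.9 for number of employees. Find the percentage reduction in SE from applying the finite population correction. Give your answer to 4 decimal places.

f = n/N = 849/2635 = 0.32220114.
SE_no-fpc = √(s²/n) = 0.69568754; SE_fpc = √((1−f)s²/n) = 0.5727494.
Ratio = √(1−f) = 0.82328541. Reduction = 100·(1 − 0.82328541) = 17.6715%.

17.6715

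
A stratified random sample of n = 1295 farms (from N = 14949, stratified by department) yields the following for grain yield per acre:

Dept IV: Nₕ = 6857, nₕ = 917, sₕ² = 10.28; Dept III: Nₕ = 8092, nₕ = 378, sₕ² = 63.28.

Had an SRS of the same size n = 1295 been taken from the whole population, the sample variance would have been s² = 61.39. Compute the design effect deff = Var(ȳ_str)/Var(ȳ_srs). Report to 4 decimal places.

1.1272

Var(ȳ_str) = Σ Wₕ²(1−fₕ)sₕ²/nₕ with Wₕ = Nₕ/14949:
  Dept IV: (6857/14949)²·(1−917/6857)·10.28/917 = 0.0020432433
  Dept III: (8092/14949)²·(1−378/8092)·63.28/378 = 0.046761227
  → Var(ȳ_str) = 0.04880447.
Var(ȳ_srs) = (1 − 1295/14949)·61.39/1295 = 0.043298776.
deff = 0.04880447 / 0.043298776 = 1.1272.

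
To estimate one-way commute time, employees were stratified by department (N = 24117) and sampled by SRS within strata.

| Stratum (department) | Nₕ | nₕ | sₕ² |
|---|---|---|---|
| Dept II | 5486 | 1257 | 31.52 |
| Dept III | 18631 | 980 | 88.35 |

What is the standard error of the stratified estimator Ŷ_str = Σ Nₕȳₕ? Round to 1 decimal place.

5498.1

Var(Ŷ_str) = Σₕ Nₕ²(1 − fₕ)sₕ²/nₕ.
Dept II: 5486²·(1 − 1257/5486)·31.52/1257 = 581760.75.
Dept III: 18631²·(1 − 980/18631)·88.35/980 = 2.9647355 × 10^7.
Sum = 3.0229116 × 10^7.
SE = √(3.0229116 × 10^7) = 5498.1.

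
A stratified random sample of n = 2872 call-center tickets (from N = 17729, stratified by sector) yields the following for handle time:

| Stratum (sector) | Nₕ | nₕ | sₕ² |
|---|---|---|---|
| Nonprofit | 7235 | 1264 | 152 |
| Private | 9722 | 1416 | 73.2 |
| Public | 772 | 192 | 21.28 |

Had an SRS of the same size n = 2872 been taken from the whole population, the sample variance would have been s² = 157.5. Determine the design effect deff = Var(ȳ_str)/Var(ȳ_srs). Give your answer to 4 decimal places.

0.6521

Var(ȳ_str) = Σ Wₕ²(1−fₕ)sₕ²/nₕ with Wₕ = Nₕ/17729:
  Nonprofit: (7235/17729)²·(1−1264/7235)·152/1264 = 0.016527746
  Private: (9722/17729)²·(1−1416/9722)·73.2/1416 = 0.013280881
  Public: (772/17729)²·(1−192/772)·21.28/192 = 1.578873 × 10^-4
  → Var(ȳ_str) = 0.029966514.
Var(ȳ_srs) = (1 − 2872/17729)·157.5/2872 = 0.045956083.
deff = 0.029966514 / 0.045956083 = 0.6521.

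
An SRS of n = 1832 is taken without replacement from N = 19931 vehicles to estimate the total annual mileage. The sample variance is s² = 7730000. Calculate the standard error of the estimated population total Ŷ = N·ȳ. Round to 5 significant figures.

Var(Ŷ) = N²·Var(ȳ) = N²·(1 − n/N)·s²/n.
f = 1832/19931 = 0.09191711; Var(ȳ) = 0.90808289·7730000/1832 = 3831.5943.
Var(Ŷ) = 19931² · 3831.5943 = 1.5220808 × 10^12.
SE(Ŷ) = √(1.5220808 × 10^12) = 1.2337 × 10^6.

1.2337 × 10^6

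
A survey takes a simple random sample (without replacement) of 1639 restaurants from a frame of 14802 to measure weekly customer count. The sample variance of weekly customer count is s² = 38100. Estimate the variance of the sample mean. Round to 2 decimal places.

Under SRS without replacement, Var(ȳ) = (1 − f)·s²/n with f = n/N = 1639/14802 = 0.11072828.
Var(ȳ) = (1 − 0.11072828)·38100/1639 = 0.88927172·23.245882 = 20.671905.

20.67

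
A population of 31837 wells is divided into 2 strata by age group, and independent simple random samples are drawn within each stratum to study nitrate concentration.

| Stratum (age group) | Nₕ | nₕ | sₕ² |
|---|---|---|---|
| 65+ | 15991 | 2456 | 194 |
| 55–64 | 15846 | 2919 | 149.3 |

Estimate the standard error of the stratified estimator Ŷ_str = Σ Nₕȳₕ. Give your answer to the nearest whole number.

5251

Var(Ŷ_str) = Σₕ Nₕ²(1 − fₕ)sₕ²/nₕ.
65+: 15991²·(1 − 2456/15991)·194/2456 = 1.7096502 × 10^7.
55–64: 15846²·(1 − 2919/15846)·149.3/2919 = 1.0477149 × 10^7.
Sum = 2.7573651 × 10^7.
SE = √(2.7573651 × 10^7) = 5251.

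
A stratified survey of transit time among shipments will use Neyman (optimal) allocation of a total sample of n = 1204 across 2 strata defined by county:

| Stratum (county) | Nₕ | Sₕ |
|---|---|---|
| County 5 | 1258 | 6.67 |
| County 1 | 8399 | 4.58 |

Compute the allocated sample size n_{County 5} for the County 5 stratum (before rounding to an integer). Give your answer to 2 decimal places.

Neyman allocation: nₕ = n·NₕSₕ / Σⱼ NⱼSⱼ.
Σ NⱼSⱼ = 1258·6.67 + 8399·4.58 = 46858.28.
n_{County 5} = 1204·1258·6.67 / 46858.28 = 215.60.

215.60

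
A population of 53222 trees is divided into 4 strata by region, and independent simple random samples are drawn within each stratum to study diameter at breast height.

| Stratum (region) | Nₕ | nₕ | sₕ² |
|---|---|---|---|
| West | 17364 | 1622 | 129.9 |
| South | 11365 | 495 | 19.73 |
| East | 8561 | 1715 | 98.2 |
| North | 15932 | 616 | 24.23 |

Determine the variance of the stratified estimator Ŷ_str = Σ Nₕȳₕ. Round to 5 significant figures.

3.9769 × 10^7

Var(Ŷ_str) = Σₕ Nₕ²(1 − fₕ)sₕ²/nₕ.
West: 17364²·(1 − 1622/17364)·129.9/1622 = 2.189112 × 10^7.
South: 11365²·(1 − 495/11365)·19.73/495 = 4.924032 × 10^6.
East: 8561²·(1 − 1715/8561)·98.2/1715 = 3.355898 × 10^6.
North: 15932²·(1 − 616/15932)·24.23/616 = 9.5981682 × 10^6.
Sum = 3.9769218 × 10^7.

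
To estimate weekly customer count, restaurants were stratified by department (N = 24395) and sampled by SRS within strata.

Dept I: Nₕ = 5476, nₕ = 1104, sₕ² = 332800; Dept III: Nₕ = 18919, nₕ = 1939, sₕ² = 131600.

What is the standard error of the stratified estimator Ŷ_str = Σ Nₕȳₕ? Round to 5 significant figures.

Var(Ŷ_str) = Σₕ Nₕ²(1 − fₕ)sₕ²/nₕ.
Dept I: 5476²·(1 − 1104/5476)·332800/1104 = 7.2170188 × 10^9.
Dept III: 18919²·(1 − 1939/18919)·131600/1939 = 2.1802884 × 10^10.
Sum = 2.9019903 × 10^10.
SE = √(2.9019903 × 10^10) = 170350.

170350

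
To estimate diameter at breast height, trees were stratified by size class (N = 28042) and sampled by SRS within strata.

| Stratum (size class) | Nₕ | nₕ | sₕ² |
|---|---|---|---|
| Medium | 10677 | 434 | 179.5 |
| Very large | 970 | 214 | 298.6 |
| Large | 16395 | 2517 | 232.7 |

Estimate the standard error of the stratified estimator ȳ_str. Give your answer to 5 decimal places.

0.29253

Var(ȳ_str) = Σₕ Wₕ²(1 − fₕ)sₕ²/nₕ with Wₕ = Nₕ/N, N = 28042.
Medium: Wₕ = 0.38075030; term = 0.38075030²·(1 − 0.04064812)·179.5/434 = 0.057521893.
Very large: Wₕ = 0.03459097; term = 0.03459097²·(1 − 0.22061856)·298.6/214 = 0.0013012226.
Large: Wₕ = 0.58465873; term = 0.58465873²·(1 − 0.15352242)·232.7/2517 = 0.026750598.
Sum = 0.085573714.
SE = √(0.085573714) = 0.29253.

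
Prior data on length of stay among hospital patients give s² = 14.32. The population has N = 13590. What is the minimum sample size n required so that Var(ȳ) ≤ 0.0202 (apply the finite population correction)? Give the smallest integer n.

674

Without fpc, n₀ = s²/D = 14.32/0.0202 = 708.9109.
With fpc, (1 − n/N)·s²/n ≤ D requires n ≥ n₀/(1 + n₀/N) = 708.9109/(1 + 708.9109/13590) = 673.7645.
Rounding up, n = 674.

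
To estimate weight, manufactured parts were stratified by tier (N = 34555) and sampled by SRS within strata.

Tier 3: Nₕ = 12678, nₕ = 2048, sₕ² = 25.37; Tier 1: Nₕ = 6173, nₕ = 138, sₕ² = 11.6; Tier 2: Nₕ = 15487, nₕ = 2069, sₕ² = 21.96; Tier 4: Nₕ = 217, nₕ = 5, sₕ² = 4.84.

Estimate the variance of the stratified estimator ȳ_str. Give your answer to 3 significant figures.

Var(ȳ_str) = Σₕ Wₕ²(1 − fₕ)sₕ²/nₕ with Wₕ = Nₕ/N, N = 34555.
Tier 3: Wₕ = 0.36689336; term = 0.36689336²·(1 − 0.16153968)·25.37/2048 = 0.0013981467.
Tier 1: Wₕ = 0.17864274; term = 0.17864274²·(1 − 0.02235542)·11.6/138 = 0.0026225916.
Tier 2: Wₕ = 0.44818405; term = 0.44818405²·(1 − 0.13359592)·21.96/2069 = 0.0018471626.
Tier 4: Wₕ = 0.00627984; term = 0.00627984²·(1 − 0.02304147)·4.84/5 = 3.7294875 × 10^-5.
Sum = 0.0059051958.

0.00591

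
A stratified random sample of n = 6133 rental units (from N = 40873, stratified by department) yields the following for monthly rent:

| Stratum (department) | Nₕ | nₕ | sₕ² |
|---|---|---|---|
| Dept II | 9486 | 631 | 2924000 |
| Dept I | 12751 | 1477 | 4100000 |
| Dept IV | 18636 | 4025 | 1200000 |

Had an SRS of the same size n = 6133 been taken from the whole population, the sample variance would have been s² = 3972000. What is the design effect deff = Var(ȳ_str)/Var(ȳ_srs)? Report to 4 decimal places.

Var(ȳ_str) = Σ Wₕ²(1−fₕ)sₕ²/nₕ with Wₕ = Nₕ/40873:
  Dept II: (9486/40873)²·(1−631/9486)·2924000/631 = 232.99503
  Dept I: (12751/40873)²·(1−1477/12751)·4100000/1477 = 238.86505
  Dept IV: (18636/40873)²·(1−4025/18636)·1200000/4025 = 48.593141
  → Var(ȳ_str) = 520.45322.
Var(ȳ_srs) = (1 − 6133/40873)·3972000/6133 = 550.46483.
deff = 520.45322 / 550.46483 = 0.9455.

0.9455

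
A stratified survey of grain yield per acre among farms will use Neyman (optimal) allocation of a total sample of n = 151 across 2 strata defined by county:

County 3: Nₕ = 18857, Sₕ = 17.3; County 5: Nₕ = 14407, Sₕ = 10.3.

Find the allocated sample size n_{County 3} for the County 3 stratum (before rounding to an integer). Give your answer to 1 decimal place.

103.8

Neyman allocation: nₕ = n·NₕSₕ / Σⱼ NⱼSⱼ.
Σ NⱼSⱼ = 18857·17.3 + 14407·10.3 = 474618.2.
n_{County 3} = 151·18857·17.3 / 474618.2 = 103.8.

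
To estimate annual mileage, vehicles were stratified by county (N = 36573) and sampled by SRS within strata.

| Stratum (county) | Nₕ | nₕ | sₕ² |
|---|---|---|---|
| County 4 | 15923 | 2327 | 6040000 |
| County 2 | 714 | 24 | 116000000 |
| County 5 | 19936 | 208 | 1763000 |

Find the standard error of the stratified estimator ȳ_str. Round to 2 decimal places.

Var(ȳ_str) = Σₕ Wₕ²(1 − fₕ)sₕ²/nₕ with Wₕ = Nₕ/N, N = 36573.
County 4: Wₕ = 0.43537582; term = 0.43537582²·(1 − 0.14614080)·6040000/2327 = 420.10266.
County 2: Wₕ = 0.01952260; term = 0.01952260²·(1 − 0.03361345)·116000000/24 = 1780.2167.
County 5: Wₕ = 0.54510158; term = 0.54510158²·(1 − 0.01043339)·1763000/208 = 2492.2344.
Sum = 4692.5538.
SE = √(4692.5538) = 68.50.

68.50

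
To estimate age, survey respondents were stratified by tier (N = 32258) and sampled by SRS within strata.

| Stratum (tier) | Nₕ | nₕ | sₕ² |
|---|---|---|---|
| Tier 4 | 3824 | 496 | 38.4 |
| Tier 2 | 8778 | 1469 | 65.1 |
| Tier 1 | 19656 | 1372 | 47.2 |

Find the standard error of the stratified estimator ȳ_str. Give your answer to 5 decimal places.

Var(ȳ_str) = Σₕ Wₕ²(1 − fₕ)sₕ²/nₕ with Wₕ = Nₕ/N, N = 32258.
Tier 4: Wₕ = 0.11854424; term = 0.11854424²·(1 − 0.12970711)·38.4/496 = 9.4683842 × 10^-4.
Tier 2: Wₕ = 0.27211854; term = 0.27211854²·(1 − 0.16735019)·65.1/1469 = 0.0027323596.
Tier 1: Wₕ = 0.60933722; term = 0.60933722²·(1 − 0.06980057)·47.2/1372 = 0.011881721.
Sum = 0.015560919.
SE = √(0.015560919) = 0.12474.

0.12474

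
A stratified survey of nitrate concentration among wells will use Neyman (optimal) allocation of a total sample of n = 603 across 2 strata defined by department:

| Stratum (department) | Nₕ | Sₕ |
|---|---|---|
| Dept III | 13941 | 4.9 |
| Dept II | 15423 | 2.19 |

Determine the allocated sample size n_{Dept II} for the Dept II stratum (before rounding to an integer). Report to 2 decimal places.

Neyman allocation: nₕ = n·NₕSₕ / Σⱼ NⱼSⱼ.
Σ NⱼSⱼ = 13941·4.9 + 15423·2.19 = 102087.27.
n_{Dept II} = 603·15423·2.19 / 102087.27 = 199.51.

199.51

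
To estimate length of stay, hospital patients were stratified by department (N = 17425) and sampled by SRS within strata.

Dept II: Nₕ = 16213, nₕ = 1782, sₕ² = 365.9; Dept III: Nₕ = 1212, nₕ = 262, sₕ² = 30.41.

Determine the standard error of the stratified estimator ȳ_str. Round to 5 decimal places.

Var(ȳ_str) = Σₕ Wₕ²(1 − fₕ)sₕ²/nₕ with Wₕ = Nₕ/N, N = 17425.
Dept II: Wₕ = 0.93044476; term = 0.93044476²·(1 − 0.10991180)·365.9/1782 = 0.15822276.
Dept III: Wₕ = 0.06955524; term = 0.06955524²·(1 − 0.21617162)·30.41/262 = 4.4014501 × 10^-4.
Sum = 0.15866291.
SE = √(0.15866291) = 0.39833.

0.39833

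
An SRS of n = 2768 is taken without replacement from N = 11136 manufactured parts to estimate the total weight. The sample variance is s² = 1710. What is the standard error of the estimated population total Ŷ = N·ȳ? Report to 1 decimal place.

7587.4

Var(Ŷ) = N²·Var(ȳ) = N²·(1 − n/N)·s²/n.
f = 2768/11136 = 0.24856322; Var(ȳ) = 0.75143678·1710/2768 = 0.46421853.
Var(Ŷ) = 11136² · 0.46421853 = 5.756797 × 10^7.
SE(Ŷ) = √(5.756797 × 10^7) = 7587.4.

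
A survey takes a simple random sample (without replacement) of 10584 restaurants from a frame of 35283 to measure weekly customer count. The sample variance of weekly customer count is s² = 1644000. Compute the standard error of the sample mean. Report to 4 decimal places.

10.4276

Under SRS without replacement, Var(ȳ) = (1 − f)·s²/n with f = n/N = 10584/35283 = 0.29997449.
Var(ȳ) = (1 − 0.29997449)·1644000/10584 = 0.70002551·155.3288 = 108.73412.
SE(ȳ) = √(108.73412) = 10.4276.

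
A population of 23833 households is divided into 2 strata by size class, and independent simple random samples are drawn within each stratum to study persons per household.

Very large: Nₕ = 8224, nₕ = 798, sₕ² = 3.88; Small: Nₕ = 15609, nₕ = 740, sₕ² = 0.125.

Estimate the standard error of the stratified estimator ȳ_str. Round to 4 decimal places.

Var(ȳ_str) = Σₕ Wₕ²(1 − fₕ)sₕ²/nₕ with Wₕ = Nₕ/N, N = 23833.
Very large: Wₕ = 0.34506776; term = 0.34506776²·(1 − 0.09703307)·3.88/798 = 5.2276855 × 10^-4.
Small: Wₕ = 0.65493224; term = 0.65493224²·(1 − 0.04740855)·0.125/740 = 6.9020438 × 10^-5.
Sum = 5.9178899 × 10^-4.
SE = √(5.9178899 × 10^-4) = 0.0243.

0.0243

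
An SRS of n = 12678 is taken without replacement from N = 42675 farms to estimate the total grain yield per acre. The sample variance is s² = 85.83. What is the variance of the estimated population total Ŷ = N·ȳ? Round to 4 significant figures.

Var(Ŷ) = N²·Var(ȳ) = N²·(1 − n/N)·s²/n.
f = 12678/42675 = 0.29708260; Var(ȳ) = 0.70291740·85.83/12678 = 0.0047587475.
Var(Ŷ) = 42675² · 0.0047587475 = 8.6664198 × 10^6.

8.666 × 10^6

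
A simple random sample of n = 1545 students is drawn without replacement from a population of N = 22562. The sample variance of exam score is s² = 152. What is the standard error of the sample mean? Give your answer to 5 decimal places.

0.30273

Under SRS without replacement, Var(ȳ) = (1 − f)·s²/n with f = n/N = 1545/22562 = 0.06847797.
Var(ȳ) = (1 − 0.06847797)·152/1545 = 0.93152203·0.098381877 = 0.091644886.
SE(ȳ) = √(0.091644886) = 0.30273.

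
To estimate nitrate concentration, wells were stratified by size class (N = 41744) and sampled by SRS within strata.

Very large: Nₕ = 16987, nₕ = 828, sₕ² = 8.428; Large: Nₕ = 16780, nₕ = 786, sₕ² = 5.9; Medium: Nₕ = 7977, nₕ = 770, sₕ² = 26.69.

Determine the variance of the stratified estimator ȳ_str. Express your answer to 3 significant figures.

Var(ȳ_str) = Σₕ Wₕ²(1 − fₕ)sₕ²/nₕ with Wₕ = Nₕ/N, N = 41744.
Very large: Wₕ = 0.40693273; term = 0.40693273²·(1 − 0.04874316)·8.428/828 = 0.0016033829.
Large: Wₕ = 0.40197394; term = 0.40197394²·(1 − 0.04684148)·5.9/786 = 0.0011560867.
Medium: Wₕ = 0.19109333; term = 0.19109333²·(1 − 0.09652752)·26.69/770 = 0.0011435729.
Sum = 0.0039030425.

0.00390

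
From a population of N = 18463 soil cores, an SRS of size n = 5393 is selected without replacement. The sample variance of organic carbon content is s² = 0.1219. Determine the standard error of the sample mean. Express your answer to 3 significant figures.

0.00400

Under SRS without replacement, Var(ȳ) = (1 − f)·s²/n with f = n/N = 5393/18463 = 0.29209771.
Var(ȳ) = (1 − 0.29209771)·0.1219/5393 = 0.70790229·2.2603375 × 10^-5 = 1.6000981 × 10^-5.
SE(ȳ) = √(1.6000981 × 10^-5) = 0.00400.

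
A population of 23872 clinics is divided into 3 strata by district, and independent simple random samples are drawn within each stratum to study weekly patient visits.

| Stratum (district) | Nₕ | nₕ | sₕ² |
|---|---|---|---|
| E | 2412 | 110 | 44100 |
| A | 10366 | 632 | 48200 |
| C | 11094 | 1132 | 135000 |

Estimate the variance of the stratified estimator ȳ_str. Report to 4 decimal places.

Var(ȳ_str) = Σₕ Wₕ²(1 − fₕ)sₕ²/nₕ with Wₕ = Nₕ/N, N = 23872.
E: Wₕ = 0.10103887; term = 0.10103887²·(1 − 0.04560531)·44100/110 = 3.906168.
A: Wₕ = 0.43423257; term = 0.43423257²·(1 − 0.06096855)·48200/632 = 13.503766.
C: Wₕ = 0.46472855; term = 0.46472855²·(1 − 0.10203714)·135000/1132 = 23.128338.
Sum = 40.538272.

40.5383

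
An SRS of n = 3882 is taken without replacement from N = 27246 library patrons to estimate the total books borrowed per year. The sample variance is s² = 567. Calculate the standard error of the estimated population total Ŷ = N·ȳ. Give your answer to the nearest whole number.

9642

Var(Ŷ) = N²·Var(ȳ) = N²·(1 − n/N)·s²/n.
f = 3882/27246 = 0.14247963; Var(ȳ) = 0.85752037·567/3882 = 0.12524834.
Var(Ŷ) = 27246² · 0.12524834 = 9.2977418 × 10^7.
SE(Ŷ) = √(9.2977418 × 10^7) = 9642.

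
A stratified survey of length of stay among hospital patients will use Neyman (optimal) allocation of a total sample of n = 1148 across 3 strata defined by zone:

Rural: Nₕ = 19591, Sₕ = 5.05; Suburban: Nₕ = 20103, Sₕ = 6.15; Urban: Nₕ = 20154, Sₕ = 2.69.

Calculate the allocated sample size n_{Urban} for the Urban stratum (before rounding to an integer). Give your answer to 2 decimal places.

224.86

Neyman allocation: nₕ = n·NₕSₕ / Σⱼ NⱼSⱼ.
Σ NⱼSⱼ = 19591·5.05 + 20103·6.15 + 20154·2.69 = 276782.26.
n_{Urban} = 1148·20154·2.69 / 276782.26 = 224.86.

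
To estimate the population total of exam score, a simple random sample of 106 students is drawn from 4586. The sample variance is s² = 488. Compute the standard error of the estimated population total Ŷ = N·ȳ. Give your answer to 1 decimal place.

Var(Ŷ) = N²·Var(ȳ) = N²·(1 − n/N)·s²/n.
f = 106/4586 = 0.02311382; Var(ȳ) = 0.97688618·488/106 = 4.4973628.
Var(Ŷ) = 4586² · 4.4973628 = 9.4585818 × 10^7.
SE(Ŷ) = √(9.4585818 × 10^7) = 9725.5.

9725.5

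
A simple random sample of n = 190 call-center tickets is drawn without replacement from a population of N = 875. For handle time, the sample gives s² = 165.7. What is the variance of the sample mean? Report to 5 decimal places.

0.68273

Under SRS without replacement, Var(ȳ) = (1 − f)·s²/n with f = n/N = 190/875 = 0.21714286.
Var(ȳ) = (1 − 0.21714286)·165.7/190 = 0.78285714·0.87210526 = 0.68273383.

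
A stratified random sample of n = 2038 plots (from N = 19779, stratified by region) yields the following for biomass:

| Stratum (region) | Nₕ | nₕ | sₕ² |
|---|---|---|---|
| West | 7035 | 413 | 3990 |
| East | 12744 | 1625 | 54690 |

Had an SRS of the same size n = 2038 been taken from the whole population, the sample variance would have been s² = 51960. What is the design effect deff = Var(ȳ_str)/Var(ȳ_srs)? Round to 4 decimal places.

0.5834

Var(ȳ_str) = Σ Wₕ²(1−fₕ)sₕ²/nₕ with Wₕ = Nₕ/19779:
  West: (7035/19779)²·(1−413/7035)·3990/413 = 1.1504492
  East: (12744/19779)²·(1−1625/12744)·54690/1625 = 12.190384
  → Var(ȳ_str) = 13.340833.
Var(ȳ_srs) = (1 − 2038/19779)·51960/2038 = 22.868555.
deff = 13.340833 / 22.868555 = 0.5834.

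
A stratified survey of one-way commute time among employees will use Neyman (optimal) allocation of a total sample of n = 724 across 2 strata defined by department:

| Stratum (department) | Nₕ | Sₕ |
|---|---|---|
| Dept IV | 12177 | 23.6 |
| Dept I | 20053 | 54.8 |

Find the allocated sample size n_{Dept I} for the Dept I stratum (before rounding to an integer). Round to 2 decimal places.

573.91

Neyman allocation: nₕ = n·NₕSₕ / Σⱼ NⱼSⱼ.
Σ NⱼSⱼ = 12177·23.6 + 20053·54.8 = 1.3862816 × 10^6.
n_{Dept I} = 724·20053·54.8 / (1.3862816 × 10^6) = 573.91.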